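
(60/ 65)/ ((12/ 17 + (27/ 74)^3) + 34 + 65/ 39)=247997088/ 9785026589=0.03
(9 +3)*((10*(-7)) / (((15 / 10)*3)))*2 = -1120 / 3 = -373.33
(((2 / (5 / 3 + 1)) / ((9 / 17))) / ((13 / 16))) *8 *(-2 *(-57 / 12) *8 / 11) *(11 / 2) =20672 / 39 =530.05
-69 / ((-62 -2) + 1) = 23 / 21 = 1.10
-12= -12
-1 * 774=-774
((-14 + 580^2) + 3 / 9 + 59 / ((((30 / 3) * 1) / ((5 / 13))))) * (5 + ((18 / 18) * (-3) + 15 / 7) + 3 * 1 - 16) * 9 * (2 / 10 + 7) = -87845865228 / 455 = -193067835.67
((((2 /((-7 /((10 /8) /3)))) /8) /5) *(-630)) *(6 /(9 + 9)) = 5 /8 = 0.62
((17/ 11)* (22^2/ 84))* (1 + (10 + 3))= 374/ 3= 124.67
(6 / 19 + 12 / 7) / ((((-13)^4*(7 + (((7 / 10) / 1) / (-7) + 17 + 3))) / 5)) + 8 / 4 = 2043667294 / 1021826897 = 2.00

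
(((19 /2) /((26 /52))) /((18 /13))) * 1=247 /18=13.72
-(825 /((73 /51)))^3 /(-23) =74485609171875 /8947391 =8324841.19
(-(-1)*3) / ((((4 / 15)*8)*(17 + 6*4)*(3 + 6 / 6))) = 45 / 5248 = 0.01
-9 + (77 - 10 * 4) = 28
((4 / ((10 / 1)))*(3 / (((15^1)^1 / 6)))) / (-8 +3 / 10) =-24 / 385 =-0.06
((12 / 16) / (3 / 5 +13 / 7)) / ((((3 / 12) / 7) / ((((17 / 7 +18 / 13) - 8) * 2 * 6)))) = -240030 / 559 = -429.39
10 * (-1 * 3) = -30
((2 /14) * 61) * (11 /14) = 671 /98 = 6.85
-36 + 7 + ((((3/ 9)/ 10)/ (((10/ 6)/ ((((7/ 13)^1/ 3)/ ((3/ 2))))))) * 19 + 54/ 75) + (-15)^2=575539/ 2925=196.77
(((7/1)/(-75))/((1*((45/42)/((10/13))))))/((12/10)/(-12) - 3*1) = 392/18135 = 0.02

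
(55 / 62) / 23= 55 / 1426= 0.04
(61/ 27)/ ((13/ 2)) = 122/ 351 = 0.35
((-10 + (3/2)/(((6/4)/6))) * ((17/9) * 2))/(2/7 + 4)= -476/135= -3.53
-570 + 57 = -513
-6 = -6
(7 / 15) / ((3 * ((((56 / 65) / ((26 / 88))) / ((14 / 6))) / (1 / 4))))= 1183 / 38016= 0.03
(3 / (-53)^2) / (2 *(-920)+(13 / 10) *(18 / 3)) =-15 / 25733249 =-0.00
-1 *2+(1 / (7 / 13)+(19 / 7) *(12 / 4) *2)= 113 / 7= 16.14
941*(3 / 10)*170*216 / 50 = 5183028 / 25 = 207321.12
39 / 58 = 0.67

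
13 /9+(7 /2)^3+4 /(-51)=54151 /1224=44.24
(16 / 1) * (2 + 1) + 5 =53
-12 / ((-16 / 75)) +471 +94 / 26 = 27605 / 52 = 530.87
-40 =-40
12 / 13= 0.92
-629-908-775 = -2312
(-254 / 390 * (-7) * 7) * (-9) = -18669 / 65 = -287.22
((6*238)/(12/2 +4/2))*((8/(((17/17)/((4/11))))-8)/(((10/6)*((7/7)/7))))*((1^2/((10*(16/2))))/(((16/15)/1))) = -157437/3520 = -44.73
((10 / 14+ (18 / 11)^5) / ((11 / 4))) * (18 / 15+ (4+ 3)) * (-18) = -41423145912 / 62004635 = -668.07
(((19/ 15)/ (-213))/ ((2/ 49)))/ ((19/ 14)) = -343/ 3195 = -0.11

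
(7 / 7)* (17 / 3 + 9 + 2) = 50 / 3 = 16.67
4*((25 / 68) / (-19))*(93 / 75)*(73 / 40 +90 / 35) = -38161 / 90440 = -0.42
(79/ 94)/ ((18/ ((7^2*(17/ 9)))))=4.32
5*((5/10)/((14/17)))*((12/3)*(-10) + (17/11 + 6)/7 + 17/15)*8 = -1483964/1617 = -917.73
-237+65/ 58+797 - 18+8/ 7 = 220971/ 406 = 544.26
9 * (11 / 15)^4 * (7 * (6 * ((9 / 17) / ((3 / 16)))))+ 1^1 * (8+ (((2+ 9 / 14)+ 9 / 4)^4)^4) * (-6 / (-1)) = 490884442355094256474470555853014421507 / 758276234091710654709760000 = 647368887860.63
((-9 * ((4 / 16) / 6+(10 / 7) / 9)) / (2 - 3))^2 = 10201 / 3136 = 3.25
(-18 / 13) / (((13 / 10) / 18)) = -3240 / 169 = -19.17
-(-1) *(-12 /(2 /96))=-576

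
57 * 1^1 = 57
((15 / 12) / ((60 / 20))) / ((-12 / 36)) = -1.25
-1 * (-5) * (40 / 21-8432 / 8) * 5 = -552350 / 21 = -26302.38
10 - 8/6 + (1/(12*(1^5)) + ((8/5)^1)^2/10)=4503/500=9.01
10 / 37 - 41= -1507 / 37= -40.73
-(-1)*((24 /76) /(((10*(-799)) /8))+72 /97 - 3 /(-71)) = 409949427 /522757735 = 0.78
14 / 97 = 0.14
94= 94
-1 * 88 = -88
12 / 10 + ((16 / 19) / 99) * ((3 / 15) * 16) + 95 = 905017 / 9405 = 96.23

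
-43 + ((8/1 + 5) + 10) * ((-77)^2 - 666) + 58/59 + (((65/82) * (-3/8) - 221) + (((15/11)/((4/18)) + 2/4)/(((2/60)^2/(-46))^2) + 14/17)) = 82325225039677637/7237648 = 11374582604.69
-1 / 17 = -0.06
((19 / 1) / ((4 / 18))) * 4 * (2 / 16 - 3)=-3933 / 4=-983.25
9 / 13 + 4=61 / 13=4.69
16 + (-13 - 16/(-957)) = 2887/957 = 3.02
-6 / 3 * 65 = -130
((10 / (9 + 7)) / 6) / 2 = 5 / 96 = 0.05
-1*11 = -11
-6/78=-1/13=-0.08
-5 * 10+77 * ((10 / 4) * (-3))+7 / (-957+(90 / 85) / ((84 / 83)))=-285537167 / 455034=-627.51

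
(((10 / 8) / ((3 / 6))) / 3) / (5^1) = 1 / 6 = 0.17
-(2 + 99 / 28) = -155 / 28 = -5.54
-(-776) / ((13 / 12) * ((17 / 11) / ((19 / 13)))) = 677.41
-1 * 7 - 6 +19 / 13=-150 / 13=-11.54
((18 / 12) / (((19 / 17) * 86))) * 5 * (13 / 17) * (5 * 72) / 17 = 17550 / 13889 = 1.26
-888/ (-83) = 888/ 83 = 10.70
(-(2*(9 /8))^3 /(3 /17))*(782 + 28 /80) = -64637757 /1280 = -50498.25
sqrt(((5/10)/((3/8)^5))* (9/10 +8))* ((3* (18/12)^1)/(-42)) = -16* sqrt(2670)/315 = -2.62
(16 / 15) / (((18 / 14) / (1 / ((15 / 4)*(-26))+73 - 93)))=-437024 / 26325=-16.60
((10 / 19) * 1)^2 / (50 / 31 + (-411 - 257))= -1550 / 3728769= -0.00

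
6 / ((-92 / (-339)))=1017 / 46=22.11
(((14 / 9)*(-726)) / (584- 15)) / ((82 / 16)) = -0.39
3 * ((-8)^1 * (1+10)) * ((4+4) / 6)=-352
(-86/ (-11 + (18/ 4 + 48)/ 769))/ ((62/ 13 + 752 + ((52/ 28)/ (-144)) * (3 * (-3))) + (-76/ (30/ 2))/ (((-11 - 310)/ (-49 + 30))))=21564728640/ 2073921833201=0.01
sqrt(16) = 4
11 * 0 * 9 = 0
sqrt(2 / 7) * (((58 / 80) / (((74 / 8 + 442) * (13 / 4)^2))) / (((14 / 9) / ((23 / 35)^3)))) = 12702348 * sqrt(14) / 3204307071875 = 0.00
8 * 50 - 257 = 143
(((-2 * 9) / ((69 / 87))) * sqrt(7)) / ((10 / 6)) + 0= -1566 * sqrt(7) / 115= -36.03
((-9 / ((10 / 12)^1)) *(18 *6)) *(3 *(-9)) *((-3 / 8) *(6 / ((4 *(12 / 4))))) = -59049 / 10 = -5904.90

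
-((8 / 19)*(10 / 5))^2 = -256 / 361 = -0.71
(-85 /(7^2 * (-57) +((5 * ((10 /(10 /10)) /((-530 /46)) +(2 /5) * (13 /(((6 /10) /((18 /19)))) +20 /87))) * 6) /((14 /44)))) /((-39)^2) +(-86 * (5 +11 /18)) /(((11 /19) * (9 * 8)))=-5963785984944409 /515166142655736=-11.58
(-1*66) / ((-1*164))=33 / 82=0.40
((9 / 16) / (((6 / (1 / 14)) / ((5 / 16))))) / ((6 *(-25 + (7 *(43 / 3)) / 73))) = -0.00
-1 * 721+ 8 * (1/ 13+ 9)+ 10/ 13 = -8419/ 13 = -647.62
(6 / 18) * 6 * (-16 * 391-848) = -14208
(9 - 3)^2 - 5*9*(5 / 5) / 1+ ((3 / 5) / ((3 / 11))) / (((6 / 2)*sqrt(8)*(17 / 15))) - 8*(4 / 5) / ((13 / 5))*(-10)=11*sqrt(2) / 68+ 203 / 13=15.84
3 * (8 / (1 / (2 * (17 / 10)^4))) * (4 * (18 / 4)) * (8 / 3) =12027024 / 625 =19243.24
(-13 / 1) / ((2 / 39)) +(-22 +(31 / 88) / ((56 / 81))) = -1355153 / 4928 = -274.99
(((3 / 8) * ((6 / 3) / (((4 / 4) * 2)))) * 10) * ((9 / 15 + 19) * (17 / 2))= 2499 / 4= 624.75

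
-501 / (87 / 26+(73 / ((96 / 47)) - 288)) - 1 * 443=-136990487 / 310645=-440.99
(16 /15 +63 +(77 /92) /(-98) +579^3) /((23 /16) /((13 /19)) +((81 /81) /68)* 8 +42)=1657544611538686 /377602155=4389658.77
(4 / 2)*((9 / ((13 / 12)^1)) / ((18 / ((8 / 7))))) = 96 / 91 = 1.05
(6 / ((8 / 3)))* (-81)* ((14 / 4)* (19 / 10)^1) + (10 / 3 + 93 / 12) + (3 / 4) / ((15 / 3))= -57635 / 48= -1200.73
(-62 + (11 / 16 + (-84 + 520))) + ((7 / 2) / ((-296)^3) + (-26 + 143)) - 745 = -13138982983 / 51868672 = -253.31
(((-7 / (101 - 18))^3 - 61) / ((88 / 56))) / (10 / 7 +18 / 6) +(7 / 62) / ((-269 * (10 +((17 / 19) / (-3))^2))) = -2740007899810041 / 312589184085494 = -8.77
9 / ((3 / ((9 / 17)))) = 27 / 17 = 1.59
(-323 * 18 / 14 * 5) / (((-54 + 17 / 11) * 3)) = 53295 / 4039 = 13.20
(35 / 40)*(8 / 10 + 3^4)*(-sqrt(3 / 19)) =-2863*sqrt(57) / 760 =-28.44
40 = 40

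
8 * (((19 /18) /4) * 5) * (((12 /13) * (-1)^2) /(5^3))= 76 /975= 0.08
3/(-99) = -1/33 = -0.03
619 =619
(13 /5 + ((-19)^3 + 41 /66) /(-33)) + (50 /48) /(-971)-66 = 6108861301 /42296760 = 144.43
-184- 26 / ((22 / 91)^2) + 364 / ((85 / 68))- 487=-997823 / 1210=-824.65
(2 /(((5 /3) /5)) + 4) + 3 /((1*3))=11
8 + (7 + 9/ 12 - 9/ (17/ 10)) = 711/ 68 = 10.46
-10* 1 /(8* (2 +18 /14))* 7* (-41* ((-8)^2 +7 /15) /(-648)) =-1942703 /178848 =-10.86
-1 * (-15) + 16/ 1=31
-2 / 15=-0.13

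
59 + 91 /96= 5755 /96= 59.95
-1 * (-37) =37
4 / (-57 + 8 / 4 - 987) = -2 / 521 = -0.00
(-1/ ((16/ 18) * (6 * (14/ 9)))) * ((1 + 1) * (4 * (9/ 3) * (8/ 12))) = -27/ 14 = -1.93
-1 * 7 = -7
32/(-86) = -16/43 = -0.37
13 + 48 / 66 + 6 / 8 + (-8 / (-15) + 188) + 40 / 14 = 951109 / 4620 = 205.87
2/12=1/6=0.17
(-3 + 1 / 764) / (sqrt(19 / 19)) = -2291 / 764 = -3.00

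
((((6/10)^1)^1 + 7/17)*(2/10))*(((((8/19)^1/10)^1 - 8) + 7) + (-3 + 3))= -7826/40375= -0.19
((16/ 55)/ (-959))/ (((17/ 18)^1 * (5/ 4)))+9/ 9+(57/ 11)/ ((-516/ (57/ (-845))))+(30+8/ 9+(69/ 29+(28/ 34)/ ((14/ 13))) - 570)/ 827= 9910978819047323/ 28129459720061700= 0.35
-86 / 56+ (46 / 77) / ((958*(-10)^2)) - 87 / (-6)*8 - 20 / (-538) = 28400734828 / 248038175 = 114.50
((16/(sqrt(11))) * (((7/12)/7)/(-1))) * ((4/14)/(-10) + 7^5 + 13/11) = -25884556 * sqrt(11)/12705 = -6757.13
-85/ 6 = -14.17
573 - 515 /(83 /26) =34169 /83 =411.67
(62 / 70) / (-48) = -31 / 1680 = -0.02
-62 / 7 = -8.86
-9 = -9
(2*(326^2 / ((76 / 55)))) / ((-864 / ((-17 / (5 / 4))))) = 4968403 / 2052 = 2421.25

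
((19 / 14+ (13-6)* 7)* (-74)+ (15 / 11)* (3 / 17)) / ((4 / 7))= -1219395 / 187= -6520.83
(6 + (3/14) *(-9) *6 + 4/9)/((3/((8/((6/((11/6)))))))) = -4.18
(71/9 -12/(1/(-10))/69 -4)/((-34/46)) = -1165/153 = -7.61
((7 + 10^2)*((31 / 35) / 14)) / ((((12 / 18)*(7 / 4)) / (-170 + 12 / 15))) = -8418546 / 8575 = -981.75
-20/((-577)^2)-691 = -230053959/332929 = -691.00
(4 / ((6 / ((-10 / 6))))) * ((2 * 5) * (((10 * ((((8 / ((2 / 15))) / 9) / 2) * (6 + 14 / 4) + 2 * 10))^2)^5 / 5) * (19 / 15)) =-6083178692435632421875000000000000 / 1594323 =-3815524641139613755728921000.00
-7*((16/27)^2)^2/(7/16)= -1048576/531441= -1.97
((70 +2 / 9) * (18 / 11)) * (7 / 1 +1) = 10112 / 11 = 919.27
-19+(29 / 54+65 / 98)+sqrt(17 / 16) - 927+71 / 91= -16236191 / 17199+sqrt(17) / 4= -942.99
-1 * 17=-17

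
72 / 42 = 12 / 7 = 1.71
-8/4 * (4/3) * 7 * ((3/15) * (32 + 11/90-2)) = -75908/675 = -112.46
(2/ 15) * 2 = 4/ 15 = 0.27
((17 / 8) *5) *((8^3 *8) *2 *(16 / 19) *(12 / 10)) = 1671168 / 19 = 87956.21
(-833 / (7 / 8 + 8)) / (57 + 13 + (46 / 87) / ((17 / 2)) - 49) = -9856056 / 2211721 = -4.46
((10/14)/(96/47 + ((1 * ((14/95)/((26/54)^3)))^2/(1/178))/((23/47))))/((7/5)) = 1177261731855625/1467733699382867112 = 0.00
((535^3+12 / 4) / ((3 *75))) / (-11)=-153130378 / 2475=-61870.86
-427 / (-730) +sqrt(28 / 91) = 2 * sqrt(13) / 13 +427 / 730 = 1.14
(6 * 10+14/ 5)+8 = 354/ 5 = 70.80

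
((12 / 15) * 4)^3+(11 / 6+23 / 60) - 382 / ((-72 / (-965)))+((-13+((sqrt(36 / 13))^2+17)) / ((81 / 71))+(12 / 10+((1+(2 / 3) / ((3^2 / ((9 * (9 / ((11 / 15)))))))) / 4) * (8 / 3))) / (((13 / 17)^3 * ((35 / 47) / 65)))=-611157268858 / 244690875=-2497.67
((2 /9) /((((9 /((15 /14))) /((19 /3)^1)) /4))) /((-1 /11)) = -4180 /567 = -7.37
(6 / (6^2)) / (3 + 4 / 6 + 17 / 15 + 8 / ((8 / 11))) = 5 / 474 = 0.01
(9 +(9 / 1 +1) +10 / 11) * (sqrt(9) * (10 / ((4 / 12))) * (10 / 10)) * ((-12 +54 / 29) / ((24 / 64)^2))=-41207040 / 319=-129175.67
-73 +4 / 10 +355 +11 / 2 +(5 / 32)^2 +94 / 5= 1570429 / 5120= 306.72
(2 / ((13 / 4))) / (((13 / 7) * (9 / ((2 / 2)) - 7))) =28 / 169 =0.17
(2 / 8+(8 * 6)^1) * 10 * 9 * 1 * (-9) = -78165 / 2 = -39082.50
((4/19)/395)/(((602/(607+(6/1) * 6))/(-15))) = -3858/451801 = -0.01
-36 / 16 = -9 / 4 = -2.25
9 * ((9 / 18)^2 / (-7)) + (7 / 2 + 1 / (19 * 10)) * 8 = 73737 / 2660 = 27.72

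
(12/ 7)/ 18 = 2/ 21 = 0.10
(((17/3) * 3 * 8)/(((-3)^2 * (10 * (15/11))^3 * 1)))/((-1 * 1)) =-22627/3796875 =-0.01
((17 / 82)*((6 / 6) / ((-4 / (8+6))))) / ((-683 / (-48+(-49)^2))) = 280007 / 112012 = 2.50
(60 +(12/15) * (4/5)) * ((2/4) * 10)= 1516/5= 303.20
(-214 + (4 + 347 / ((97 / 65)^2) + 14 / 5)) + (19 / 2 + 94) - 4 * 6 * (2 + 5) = -10903503 / 94090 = -115.88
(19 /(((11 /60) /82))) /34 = 46740 /187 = 249.95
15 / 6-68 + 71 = 11 / 2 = 5.50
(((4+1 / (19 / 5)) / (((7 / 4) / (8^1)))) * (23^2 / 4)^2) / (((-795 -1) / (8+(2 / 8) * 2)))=-385341057 / 105868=-3639.83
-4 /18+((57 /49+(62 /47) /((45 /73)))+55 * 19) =36205958 /34545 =1048.08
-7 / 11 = -0.64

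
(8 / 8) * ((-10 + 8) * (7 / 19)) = -14 / 19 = -0.74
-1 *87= -87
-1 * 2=-2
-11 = -11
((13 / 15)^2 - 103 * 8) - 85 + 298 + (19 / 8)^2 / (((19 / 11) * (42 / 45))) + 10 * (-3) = -128368801 / 201600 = -636.75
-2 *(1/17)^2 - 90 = -26012/289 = -90.01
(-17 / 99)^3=-0.01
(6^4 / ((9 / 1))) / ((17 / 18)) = 2592 / 17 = 152.47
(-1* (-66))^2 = 4356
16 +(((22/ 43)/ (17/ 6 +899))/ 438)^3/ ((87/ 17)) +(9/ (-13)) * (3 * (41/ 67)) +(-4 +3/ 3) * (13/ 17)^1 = 78493953310244862912344436844/ 6312376260915446574609485001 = 12.43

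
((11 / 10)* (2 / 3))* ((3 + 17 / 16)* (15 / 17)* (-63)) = -45045 / 272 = -165.61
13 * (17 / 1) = 221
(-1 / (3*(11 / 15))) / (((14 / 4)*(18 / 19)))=-95 / 693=-0.14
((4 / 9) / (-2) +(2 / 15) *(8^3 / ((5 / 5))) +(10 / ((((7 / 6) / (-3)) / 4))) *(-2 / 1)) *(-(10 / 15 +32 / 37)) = -2931956 / 6993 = -419.27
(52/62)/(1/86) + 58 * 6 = 13024/31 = 420.13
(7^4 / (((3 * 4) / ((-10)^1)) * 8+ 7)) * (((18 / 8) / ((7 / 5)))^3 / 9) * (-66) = 11694375 / 416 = 28111.48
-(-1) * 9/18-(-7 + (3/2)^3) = 33/8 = 4.12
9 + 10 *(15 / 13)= 267 / 13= 20.54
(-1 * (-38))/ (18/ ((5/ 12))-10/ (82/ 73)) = 7790/ 7031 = 1.11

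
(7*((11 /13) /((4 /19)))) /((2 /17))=24871 /104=239.14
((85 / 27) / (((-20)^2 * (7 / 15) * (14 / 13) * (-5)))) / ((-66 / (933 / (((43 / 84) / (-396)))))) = -34.25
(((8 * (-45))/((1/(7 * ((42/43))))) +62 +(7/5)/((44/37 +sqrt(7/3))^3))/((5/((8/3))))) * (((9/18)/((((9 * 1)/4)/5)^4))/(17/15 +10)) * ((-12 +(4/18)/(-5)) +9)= 3922514416529340971008/912448440284011875 -49705197584172032 * sqrt(21)/7073243723131875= 4266.69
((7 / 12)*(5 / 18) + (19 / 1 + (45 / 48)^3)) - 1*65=-4978187 / 110592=-45.01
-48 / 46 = -24 / 23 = -1.04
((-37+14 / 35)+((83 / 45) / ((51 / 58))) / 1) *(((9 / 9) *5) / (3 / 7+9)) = -554281 / 30294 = -18.30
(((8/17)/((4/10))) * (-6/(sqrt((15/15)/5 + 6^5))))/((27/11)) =-440 * sqrt(194405)/5948793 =-0.03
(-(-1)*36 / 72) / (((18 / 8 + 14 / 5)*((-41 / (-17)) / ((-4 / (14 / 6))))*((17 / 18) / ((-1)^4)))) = -0.07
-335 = -335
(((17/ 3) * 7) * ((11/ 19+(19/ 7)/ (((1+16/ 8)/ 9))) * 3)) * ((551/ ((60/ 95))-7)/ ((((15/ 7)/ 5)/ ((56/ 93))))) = 647407600/ 513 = 1262003.12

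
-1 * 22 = -22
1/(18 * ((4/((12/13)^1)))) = 1/78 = 0.01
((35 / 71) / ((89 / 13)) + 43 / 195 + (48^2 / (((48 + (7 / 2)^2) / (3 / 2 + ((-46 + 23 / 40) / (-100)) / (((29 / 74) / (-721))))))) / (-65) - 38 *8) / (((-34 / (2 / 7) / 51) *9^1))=-201391653348538 / 22606186955625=-8.91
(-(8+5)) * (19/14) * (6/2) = -741/14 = -52.93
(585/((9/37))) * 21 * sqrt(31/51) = 16835 * sqrt(1581)/17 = 39375.87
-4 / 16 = -1 / 4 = -0.25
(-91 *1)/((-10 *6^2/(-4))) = -91/90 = -1.01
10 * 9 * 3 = 270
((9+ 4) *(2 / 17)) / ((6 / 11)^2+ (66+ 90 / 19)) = 29887 / 1388118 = 0.02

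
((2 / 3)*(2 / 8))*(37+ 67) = 52 / 3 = 17.33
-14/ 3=-4.67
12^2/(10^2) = 1.44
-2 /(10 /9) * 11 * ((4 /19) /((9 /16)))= -704 /95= -7.41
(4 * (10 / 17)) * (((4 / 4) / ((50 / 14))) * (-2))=-112 / 85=-1.32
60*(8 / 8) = 60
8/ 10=4/ 5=0.80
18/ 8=9/ 4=2.25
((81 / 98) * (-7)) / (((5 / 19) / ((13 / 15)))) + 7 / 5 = -6179 / 350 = -17.65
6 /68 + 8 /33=371 /1122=0.33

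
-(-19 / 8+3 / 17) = 299 / 136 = 2.20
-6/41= -0.15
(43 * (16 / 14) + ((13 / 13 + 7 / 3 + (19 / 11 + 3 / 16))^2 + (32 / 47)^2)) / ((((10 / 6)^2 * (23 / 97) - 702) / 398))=-6419731965538777 / 146633359773824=-43.78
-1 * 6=-6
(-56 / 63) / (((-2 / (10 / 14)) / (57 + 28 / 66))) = 37900 / 2079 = 18.23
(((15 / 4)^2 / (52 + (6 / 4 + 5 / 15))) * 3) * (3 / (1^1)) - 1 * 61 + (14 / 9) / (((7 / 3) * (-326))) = -74110045 / 1263576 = -58.65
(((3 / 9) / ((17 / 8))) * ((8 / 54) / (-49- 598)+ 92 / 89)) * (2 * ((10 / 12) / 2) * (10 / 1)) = 321358400 / 237875373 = 1.35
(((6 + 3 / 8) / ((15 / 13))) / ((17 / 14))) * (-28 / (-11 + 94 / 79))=50323 / 3875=12.99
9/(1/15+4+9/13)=1755/928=1.89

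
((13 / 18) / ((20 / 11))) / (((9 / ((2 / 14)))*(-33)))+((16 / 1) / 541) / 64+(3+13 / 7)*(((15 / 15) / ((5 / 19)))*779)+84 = 76049318639 / 5258520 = 14462.11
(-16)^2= 256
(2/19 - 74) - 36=-2088/19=-109.89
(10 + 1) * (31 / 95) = 341 / 95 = 3.59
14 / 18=7 / 9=0.78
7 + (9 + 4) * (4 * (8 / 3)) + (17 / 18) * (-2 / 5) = 6538 / 45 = 145.29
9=9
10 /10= 1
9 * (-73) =-657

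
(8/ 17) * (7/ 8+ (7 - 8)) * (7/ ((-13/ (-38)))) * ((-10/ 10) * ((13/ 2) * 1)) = 133/ 17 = 7.82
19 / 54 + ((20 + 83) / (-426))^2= 0.41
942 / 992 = 471 / 496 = 0.95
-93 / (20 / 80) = -372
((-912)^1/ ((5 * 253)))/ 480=-19/ 12650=-0.00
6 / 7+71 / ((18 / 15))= 2521 / 42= 60.02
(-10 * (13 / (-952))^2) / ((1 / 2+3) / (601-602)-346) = 845 / 158376624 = 0.00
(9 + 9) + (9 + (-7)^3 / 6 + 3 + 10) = -103 / 6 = -17.17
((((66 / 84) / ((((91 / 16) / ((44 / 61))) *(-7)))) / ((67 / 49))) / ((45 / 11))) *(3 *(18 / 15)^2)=-511104 / 46489625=-0.01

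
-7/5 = -1.40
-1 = -1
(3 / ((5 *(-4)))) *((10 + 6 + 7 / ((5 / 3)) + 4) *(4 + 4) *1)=-726 / 25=-29.04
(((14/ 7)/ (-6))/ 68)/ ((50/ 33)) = -11/ 3400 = -0.00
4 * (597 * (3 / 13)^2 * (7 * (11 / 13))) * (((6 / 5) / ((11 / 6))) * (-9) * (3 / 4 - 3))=109673676 / 10985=9983.95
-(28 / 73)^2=-784 / 5329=-0.15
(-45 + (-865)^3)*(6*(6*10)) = -232997281200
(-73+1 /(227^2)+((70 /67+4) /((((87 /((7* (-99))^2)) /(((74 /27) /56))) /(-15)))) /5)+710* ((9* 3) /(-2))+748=-12998.75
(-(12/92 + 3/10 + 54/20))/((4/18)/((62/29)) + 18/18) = -2.84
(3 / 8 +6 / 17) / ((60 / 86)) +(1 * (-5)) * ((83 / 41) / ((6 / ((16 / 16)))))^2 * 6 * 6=-19.45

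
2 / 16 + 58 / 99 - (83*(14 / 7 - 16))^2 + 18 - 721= -1069949461 / 792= -1350946.29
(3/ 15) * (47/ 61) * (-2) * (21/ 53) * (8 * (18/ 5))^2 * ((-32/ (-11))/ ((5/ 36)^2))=-1697567735808/ 111134375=-15274.91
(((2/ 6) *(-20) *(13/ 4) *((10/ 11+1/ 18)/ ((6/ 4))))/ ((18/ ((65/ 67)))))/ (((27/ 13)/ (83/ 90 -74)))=13799433895/ 522229356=26.42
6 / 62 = 3 / 31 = 0.10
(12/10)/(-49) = -6/245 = -0.02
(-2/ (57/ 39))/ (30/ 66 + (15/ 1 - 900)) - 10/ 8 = -461603/ 369740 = -1.25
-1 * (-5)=5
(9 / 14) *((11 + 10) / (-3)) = -9 / 2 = -4.50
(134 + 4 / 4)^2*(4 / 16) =18225 / 4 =4556.25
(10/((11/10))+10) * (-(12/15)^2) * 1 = -672/55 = -12.22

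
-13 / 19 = -0.68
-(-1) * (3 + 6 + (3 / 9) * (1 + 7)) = 35 / 3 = 11.67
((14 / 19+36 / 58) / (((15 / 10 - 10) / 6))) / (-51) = 176 / 9367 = 0.02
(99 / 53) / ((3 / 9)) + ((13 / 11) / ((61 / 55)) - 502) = -1601404 / 3233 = -495.33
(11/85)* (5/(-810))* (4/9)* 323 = -418/3645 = -0.11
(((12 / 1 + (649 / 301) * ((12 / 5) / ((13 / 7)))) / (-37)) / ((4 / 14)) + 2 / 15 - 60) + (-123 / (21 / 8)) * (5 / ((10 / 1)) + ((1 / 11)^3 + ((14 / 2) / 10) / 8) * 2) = -268718381279 / 2890552665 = -92.96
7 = 7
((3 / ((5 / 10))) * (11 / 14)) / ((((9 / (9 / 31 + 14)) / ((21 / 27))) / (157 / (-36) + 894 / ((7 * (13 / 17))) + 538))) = 11185138217 / 2742012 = 4079.17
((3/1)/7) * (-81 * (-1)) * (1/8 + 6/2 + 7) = 19683/56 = 351.48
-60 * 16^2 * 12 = -184320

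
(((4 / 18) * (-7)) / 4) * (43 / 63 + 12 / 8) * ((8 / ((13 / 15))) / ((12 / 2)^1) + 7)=-7.25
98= 98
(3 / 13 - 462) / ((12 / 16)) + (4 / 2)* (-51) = -9330 / 13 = -717.69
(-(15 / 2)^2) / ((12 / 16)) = -75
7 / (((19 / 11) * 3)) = 77 / 57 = 1.35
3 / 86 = 0.03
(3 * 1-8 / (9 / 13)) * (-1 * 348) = 8932 / 3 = 2977.33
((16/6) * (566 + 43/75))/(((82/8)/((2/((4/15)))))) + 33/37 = 25176151/22755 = 1106.40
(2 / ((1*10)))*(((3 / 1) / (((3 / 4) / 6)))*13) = 312 / 5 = 62.40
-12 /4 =-3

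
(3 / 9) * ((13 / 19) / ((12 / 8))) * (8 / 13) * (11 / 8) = 22 / 171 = 0.13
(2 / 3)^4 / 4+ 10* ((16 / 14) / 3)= 2188 / 567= 3.86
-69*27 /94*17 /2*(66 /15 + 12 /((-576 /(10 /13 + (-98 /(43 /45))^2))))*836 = 1366691793042807 /45189560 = 30243529.55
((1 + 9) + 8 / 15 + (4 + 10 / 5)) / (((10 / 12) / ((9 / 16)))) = 279 / 25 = 11.16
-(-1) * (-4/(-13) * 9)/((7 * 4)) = 9/91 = 0.10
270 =270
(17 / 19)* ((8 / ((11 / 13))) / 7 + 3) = 5695 / 1463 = 3.89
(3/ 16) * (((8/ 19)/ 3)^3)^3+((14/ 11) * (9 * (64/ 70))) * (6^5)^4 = 38289950208659530.47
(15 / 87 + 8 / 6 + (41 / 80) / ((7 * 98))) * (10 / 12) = 7192847 / 5729472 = 1.26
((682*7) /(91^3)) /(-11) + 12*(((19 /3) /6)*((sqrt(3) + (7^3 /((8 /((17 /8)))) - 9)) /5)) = 38*sqrt(3) /15 + 2149716805 /10334688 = 212.40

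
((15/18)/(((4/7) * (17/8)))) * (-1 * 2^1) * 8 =-560/51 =-10.98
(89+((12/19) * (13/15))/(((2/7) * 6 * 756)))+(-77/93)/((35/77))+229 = 301691599/954180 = 316.18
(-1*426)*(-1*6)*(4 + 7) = 28116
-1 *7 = -7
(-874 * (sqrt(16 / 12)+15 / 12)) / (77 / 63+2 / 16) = -78660 / 97-41952 * sqrt(3) / 97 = -1560.03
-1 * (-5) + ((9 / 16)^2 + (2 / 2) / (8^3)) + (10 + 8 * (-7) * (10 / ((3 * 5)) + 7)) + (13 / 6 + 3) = -627991 / 1536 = -408.85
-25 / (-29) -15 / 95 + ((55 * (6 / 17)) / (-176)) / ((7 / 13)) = 261931 / 524552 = 0.50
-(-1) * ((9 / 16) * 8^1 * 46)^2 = 42849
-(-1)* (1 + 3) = 4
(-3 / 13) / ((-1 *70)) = 3 / 910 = 0.00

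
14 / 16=7 / 8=0.88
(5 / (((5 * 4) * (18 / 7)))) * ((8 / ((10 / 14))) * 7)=343 / 45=7.62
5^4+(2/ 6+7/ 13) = 24409/ 39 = 625.87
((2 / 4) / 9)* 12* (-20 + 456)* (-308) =-268576 / 3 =-89525.33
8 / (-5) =-8 / 5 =-1.60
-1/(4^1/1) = -1/4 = -0.25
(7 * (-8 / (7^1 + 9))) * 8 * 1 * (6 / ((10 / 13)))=-1092 / 5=-218.40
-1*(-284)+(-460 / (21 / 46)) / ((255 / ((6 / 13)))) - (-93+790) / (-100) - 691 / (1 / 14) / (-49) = 32259911 / 66300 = 486.57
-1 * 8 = -8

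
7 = 7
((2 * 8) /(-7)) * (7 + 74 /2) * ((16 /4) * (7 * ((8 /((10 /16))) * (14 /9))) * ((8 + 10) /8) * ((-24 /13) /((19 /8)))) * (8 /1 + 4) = 1453326336 /1235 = 1176782.46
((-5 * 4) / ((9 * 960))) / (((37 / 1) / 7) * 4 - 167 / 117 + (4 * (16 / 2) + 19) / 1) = -91 / 2779968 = -0.00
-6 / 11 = -0.55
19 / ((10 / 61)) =1159 / 10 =115.90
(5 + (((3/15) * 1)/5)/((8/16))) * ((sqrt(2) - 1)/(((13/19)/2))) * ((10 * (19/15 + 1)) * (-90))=1969008/65 - 1969008 * sqrt(2)/65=-12547.54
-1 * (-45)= 45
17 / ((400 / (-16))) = -17 / 25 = -0.68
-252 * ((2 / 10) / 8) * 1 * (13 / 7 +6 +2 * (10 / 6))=-141 / 2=-70.50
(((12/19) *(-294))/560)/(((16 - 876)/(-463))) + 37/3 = 5958293/490200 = 12.15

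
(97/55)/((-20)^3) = -97/440000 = -0.00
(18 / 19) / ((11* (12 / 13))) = 39 / 418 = 0.09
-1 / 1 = -1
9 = 9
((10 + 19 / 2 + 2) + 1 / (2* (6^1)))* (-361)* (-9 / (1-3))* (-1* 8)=280497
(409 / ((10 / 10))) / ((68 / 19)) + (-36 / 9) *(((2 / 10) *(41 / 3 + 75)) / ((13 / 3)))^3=-2985227237 / 18674500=-159.86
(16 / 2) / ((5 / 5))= 8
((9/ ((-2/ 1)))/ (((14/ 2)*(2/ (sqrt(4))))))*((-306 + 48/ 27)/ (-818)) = -1369/ 5726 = -0.24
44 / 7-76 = -488 / 7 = -69.71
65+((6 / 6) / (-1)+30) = 94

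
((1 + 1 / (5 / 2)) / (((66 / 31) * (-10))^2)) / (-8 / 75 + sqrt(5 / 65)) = 87451 / 17398590 + 33635 * sqrt(13) / 9279248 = 0.02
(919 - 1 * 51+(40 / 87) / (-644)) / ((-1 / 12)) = -10415.99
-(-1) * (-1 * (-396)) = 396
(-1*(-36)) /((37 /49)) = 1764 /37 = 47.68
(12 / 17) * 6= 72 / 17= 4.24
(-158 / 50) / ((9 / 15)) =-79 / 15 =-5.27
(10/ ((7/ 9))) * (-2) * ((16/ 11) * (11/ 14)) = -1440/ 49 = -29.39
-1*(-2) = 2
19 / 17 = 1.12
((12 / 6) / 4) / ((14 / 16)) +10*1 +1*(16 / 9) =778 / 63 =12.35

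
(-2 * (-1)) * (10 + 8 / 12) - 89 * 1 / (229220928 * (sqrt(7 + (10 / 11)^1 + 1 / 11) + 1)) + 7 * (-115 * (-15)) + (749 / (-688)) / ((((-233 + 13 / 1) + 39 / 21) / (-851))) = 424658463164504083 / 35118709157952 - 89 * sqrt(2) / 802273248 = 12092.09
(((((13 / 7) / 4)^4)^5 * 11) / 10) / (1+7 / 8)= 209054601523688793826811 / 1644984836265439426522172620800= 0.00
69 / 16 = 4.31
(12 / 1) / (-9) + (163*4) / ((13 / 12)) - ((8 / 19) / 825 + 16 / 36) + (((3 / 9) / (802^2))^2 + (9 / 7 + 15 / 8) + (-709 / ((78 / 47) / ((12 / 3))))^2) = 2920846.04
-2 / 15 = -0.13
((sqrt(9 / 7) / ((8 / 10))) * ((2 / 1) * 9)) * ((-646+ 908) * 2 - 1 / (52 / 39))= 40365 * sqrt(7) / 8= 13349.47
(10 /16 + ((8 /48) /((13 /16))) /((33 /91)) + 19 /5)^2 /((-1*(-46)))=0.54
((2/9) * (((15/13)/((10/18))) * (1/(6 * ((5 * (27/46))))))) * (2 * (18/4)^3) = 621/130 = 4.78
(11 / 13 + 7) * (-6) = -612 / 13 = -47.08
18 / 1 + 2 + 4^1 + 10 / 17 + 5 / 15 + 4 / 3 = 1339 / 51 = 26.25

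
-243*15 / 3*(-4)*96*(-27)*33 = -415704960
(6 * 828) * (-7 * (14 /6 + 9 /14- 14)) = 383364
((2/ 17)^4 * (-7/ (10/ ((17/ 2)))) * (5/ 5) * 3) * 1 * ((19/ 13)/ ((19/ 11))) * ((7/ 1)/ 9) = -2156/ 958035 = -0.00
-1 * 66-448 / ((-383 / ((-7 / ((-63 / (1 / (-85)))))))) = -19338118 / 292995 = -66.00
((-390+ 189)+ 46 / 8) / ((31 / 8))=-1562 / 31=-50.39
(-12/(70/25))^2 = 900/49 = 18.37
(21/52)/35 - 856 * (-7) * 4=6231683/260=23968.01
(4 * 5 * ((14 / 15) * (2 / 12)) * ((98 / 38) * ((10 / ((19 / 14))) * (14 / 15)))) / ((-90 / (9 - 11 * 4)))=1882384 / 87723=21.46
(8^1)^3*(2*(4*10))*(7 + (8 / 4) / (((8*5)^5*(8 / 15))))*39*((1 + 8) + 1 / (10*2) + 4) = 5837045790537 / 40000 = 145926144.76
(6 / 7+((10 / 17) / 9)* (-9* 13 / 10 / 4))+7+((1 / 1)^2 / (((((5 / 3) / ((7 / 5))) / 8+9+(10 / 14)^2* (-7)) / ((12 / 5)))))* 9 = 25732109 / 2230060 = 11.54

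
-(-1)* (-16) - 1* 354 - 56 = -426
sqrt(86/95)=sqrt(8170)/95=0.95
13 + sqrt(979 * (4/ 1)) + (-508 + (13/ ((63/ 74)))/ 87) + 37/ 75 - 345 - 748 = -217504051/ 137025 + 2 * sqrt(979) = -1524.75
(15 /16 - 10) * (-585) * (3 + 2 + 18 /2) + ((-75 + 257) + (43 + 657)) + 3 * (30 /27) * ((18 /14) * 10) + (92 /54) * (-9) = 12622075 /168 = 75131.40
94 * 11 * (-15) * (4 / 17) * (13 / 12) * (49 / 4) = -1646645 / 34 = -48430.74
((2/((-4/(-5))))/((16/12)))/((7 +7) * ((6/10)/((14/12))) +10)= 75/688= 0.11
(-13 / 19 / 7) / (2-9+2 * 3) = 13 / 133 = 0.10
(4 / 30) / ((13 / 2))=4 / 195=0.02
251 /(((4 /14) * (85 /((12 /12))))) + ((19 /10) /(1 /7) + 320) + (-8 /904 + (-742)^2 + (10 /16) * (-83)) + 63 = 42332596861 /76840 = 550918.75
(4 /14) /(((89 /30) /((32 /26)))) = 960 /8099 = 0.12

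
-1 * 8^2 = -64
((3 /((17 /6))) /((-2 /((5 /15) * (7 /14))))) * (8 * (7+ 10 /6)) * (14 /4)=-364 /17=-21.41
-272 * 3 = -816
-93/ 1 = -93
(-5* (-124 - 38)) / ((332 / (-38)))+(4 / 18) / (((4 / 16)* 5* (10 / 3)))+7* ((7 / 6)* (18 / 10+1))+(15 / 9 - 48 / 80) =-427808 / 6225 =-68.72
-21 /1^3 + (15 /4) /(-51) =-1433 /68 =-21.07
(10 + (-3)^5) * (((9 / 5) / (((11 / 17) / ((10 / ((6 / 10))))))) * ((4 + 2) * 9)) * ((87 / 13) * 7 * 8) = -31262747040 / 143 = -218620608.67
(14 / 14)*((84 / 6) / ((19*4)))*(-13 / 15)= -91 / 570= -0.16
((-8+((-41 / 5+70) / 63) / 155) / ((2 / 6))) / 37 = -130097 / 200725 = -0.65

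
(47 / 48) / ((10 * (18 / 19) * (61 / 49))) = 43757 / 527040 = 0.08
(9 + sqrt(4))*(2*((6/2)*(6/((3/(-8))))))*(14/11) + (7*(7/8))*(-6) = -5523/4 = -1380.75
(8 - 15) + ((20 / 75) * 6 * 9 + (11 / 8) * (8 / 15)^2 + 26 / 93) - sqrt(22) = 56293 / 6975 - sqrt(22) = 3.38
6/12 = 1/2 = 0.50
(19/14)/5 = 19/70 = 0.27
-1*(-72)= 72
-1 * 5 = -5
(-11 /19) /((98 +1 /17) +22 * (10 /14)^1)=-1309 /257241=-0.01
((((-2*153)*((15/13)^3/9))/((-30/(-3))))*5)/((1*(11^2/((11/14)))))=-57375/338338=-0.17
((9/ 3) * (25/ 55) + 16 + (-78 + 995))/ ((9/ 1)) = 1142/ 11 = 103.82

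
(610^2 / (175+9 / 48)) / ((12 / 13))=19349200 / 8409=2301.01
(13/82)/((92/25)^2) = 8125/694048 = 0.01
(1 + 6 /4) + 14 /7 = 9 /2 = 4.50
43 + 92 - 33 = 102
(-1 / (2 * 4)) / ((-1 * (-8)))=-1 / 64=-0.02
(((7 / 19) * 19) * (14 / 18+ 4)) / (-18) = -301 / 162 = -1.86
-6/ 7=-0.86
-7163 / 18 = -397.94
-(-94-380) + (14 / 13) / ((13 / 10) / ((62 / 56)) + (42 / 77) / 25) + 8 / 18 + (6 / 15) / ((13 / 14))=1418919971 / 2982330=475.78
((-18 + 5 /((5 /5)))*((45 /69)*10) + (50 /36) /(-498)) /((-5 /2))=33.91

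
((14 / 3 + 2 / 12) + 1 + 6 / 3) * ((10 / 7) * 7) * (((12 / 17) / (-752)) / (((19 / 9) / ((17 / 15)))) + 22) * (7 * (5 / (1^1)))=13751885 / 228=60315.29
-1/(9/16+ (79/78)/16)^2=-1557504/609961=-2.55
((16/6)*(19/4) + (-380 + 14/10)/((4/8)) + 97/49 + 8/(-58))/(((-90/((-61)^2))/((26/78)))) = 10235.39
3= 3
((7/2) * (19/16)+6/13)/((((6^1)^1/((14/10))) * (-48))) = -13447/599040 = -0.02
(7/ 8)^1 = 7/ 8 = 0.88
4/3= 1.33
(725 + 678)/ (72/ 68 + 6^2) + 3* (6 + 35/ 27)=12547/ 210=59.75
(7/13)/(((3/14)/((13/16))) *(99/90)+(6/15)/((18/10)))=2205/2098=1.05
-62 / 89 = -0.70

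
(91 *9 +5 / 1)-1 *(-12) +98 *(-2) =640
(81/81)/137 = 1/137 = 0.01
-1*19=-19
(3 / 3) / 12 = 1 / 12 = 0.08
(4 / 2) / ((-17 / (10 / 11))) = -20 / 187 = -0.11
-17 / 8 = -2.12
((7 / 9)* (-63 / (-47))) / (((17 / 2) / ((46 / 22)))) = 2254 / 8789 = 0.26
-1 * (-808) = 808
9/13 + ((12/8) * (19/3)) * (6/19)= 48/13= 3.69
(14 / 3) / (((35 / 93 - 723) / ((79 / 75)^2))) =-1354297 / 189011250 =-0.01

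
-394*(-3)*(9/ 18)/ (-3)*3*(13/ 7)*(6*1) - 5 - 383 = -48814/ 7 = -6973.43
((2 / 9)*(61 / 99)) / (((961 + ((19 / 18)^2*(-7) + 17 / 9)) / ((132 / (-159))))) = -1952 / 16400797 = -0.00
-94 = -94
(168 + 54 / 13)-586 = -413.85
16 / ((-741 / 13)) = -16 / 57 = -0.28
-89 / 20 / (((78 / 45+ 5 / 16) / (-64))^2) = -1049886720 / 241081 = -4354.91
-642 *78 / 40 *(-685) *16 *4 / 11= 54883296 / 11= 4989390.55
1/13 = 0.08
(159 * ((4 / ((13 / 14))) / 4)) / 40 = 1113 / 260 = 4.28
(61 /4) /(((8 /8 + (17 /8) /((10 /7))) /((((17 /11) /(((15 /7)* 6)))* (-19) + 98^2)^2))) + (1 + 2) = 5511857151450646 /9751995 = 565203032.96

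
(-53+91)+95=133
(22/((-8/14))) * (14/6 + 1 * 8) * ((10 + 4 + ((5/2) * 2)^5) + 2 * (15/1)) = -7564403/6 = -1260733.83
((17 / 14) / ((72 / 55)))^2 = 874225 / 1016064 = 0.86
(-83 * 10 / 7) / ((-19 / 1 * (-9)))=-830 / 1197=-0.69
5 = 5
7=7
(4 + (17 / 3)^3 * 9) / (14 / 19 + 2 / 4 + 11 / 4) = 374300 / 909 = 411.77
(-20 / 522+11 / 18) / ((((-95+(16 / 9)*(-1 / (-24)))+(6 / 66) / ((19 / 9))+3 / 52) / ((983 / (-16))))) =2395717467 / 6455427608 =0.37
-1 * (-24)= 24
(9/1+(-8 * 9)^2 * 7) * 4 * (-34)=-4936392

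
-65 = -65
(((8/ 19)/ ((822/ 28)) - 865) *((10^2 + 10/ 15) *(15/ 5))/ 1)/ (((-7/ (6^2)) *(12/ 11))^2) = -740487782298/ 127547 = -5805607.21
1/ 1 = 1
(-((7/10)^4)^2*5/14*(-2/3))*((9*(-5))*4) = -2.47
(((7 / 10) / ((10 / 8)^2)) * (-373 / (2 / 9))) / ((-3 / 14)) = 438648 / 125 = 3509.18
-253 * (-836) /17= 211508 /17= 12441.65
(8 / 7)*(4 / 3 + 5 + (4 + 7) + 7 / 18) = 1276 / 63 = 20.25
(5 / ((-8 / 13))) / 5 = -13 / 8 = -1.62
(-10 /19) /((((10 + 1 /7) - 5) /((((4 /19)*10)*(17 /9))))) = -11900 /29241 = -0.41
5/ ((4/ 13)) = 65/ 4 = 16.25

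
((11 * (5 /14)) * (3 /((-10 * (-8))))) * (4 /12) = 11 /224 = 0.05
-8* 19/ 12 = -38/ 3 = -12.67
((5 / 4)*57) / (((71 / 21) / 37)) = 221445 / 284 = 779.74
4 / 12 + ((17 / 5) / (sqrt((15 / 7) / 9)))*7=1 / 3 + 119*sqrt(105) / 25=49.11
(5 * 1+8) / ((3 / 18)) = 78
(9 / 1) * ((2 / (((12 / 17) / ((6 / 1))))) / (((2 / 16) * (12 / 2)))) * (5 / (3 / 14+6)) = 4760 / 29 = 164.14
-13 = -13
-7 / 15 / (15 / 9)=-7 / 25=-0.28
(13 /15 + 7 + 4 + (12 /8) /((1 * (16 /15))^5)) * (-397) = -161763577607 /31457280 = -5142.33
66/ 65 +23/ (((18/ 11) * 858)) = 7243/ 7020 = 1.03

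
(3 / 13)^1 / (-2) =-3 / 26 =-0.12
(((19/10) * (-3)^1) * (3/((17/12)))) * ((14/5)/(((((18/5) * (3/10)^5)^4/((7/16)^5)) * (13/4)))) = -5329444408416748046875/187250782686903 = -28461533.41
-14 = -14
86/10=43/5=8.60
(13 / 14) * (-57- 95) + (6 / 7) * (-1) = -142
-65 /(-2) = 65 /2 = 32.50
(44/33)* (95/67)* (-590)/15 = -74.36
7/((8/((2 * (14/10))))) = 49/20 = 2.45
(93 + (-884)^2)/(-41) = -781549/41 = -19062.17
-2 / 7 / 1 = -2 / 7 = -0.29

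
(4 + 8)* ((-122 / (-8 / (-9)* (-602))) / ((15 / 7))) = 549 / 430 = 1.28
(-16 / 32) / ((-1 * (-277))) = -1 / 554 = -0.00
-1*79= -79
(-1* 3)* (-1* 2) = 6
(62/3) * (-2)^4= 992/3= 330.67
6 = 6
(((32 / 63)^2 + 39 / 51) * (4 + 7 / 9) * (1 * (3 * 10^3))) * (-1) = -2967215000 / 202419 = -14658.78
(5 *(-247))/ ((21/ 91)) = -16055/ 3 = -5351.67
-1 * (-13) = 13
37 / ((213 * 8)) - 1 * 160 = -272603 / 1704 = -159.98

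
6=6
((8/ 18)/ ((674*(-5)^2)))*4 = 8/ 75825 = 0.00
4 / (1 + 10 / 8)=16 / 9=1.78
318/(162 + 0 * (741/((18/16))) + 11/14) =84/43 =1.95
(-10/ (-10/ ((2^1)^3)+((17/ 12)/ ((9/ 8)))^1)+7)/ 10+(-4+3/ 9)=-3329/ 30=-110.97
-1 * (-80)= 80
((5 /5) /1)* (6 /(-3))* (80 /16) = -10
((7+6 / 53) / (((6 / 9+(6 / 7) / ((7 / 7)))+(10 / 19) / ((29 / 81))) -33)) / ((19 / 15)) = -3443895 / 18401653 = -0.19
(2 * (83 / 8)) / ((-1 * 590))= -83 / 2360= -0.04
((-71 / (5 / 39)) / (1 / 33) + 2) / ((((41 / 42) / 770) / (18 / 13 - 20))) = 143012744952 / 533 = 268316594.66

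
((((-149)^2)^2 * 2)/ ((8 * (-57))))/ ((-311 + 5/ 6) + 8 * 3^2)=492884401/ 54302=9076.73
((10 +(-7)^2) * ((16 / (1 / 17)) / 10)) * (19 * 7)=1067192 / 5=213438.40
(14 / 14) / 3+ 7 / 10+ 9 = 301 / 30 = 10.03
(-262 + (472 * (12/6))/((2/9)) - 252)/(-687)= -3734/687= -5.44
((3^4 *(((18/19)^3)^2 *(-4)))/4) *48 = -2810.86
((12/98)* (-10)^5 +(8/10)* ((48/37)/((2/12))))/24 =-4622648/9065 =-509.94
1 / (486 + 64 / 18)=9 / 4406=0.00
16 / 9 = 1.78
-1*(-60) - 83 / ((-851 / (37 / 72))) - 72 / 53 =5151247 / 87768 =58.69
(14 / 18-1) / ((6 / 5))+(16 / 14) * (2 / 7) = 187 / 1323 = 0.14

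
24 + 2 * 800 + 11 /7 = 11379 /7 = 1625.57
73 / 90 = 0.81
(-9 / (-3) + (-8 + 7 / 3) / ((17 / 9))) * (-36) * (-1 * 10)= 0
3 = 3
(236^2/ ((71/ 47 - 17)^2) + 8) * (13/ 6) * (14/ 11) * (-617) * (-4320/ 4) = 441714551130/ 1001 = 441273277.85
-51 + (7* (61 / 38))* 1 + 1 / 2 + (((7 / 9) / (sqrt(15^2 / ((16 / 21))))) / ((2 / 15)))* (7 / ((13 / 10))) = -746 / 19 + 140* sqrt(21) / 351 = -37.44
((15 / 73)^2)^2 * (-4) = -202500 / 28398241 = -0.01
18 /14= 9 /7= 1.29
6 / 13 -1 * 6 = -72 / 13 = -5.54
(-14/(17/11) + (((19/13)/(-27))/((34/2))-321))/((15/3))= -393896/5967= -66.01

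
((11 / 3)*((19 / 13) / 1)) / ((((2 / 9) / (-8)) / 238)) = -596904 / 13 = -45915.69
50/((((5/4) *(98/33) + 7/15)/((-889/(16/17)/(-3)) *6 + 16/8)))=62407125/2758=22627.67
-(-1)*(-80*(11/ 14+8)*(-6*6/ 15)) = 1686.86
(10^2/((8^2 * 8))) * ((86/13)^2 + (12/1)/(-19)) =27050/3211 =8.42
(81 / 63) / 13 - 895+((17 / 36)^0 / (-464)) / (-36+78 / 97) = -129002433029 / 144152736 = -894.90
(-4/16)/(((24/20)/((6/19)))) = -5/76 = -0.07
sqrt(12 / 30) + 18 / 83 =18 / 83 + sqrt(10) / 5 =0.85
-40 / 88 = -5 / 11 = -0.45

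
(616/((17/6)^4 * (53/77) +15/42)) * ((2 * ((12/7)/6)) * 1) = 35126784/4462253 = 7.87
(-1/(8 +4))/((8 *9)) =-1/864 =-0.00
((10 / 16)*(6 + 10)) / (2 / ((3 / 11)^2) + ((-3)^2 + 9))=45 / 202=0.22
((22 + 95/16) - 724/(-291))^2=20067838921/21678336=925.71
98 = 98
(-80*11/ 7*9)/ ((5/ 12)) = -19008/ 7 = -2715.43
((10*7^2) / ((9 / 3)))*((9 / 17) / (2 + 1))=490 / 17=28.82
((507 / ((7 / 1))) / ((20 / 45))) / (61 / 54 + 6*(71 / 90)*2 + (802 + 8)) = 616005 / 3101854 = 0.20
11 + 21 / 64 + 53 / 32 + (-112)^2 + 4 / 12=2411005 / 192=12557.32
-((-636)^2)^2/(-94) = 81808507008/47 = 1740606532.09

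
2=2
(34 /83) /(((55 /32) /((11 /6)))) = 544 /1245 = 0.44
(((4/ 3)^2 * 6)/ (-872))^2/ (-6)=-8/ 320787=-0.00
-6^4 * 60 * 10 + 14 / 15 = -11663986 / 15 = -777599.07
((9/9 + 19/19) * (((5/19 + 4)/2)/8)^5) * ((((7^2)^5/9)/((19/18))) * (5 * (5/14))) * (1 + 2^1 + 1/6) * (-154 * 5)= -451426383779154139125/1298188992512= -347735488.73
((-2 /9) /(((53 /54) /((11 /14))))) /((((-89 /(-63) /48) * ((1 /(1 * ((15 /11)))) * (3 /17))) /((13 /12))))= -238680 /4717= -50.60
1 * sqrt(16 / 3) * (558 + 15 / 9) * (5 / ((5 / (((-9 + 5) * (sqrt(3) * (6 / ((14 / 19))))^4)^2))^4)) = 324551458903259628523944624831821054391611042283599876665203924127186944 * sqrt(3) / 138053459280490080788162400125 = 4071898085139041008779618000000000000000000.00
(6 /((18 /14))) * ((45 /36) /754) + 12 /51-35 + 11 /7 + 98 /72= -25699309 /807534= -31.82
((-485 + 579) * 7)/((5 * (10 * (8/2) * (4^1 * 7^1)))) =47/400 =0.12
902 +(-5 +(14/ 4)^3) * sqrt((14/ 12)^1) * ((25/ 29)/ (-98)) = 902 - 2525 * sqrt(42)/ 45472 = 901.64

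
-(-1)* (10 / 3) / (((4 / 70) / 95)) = 16625 / 3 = 5541.67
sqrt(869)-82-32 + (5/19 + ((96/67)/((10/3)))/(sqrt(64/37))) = -2161/19 + 18*sqrt(37)/335 + sqrt(869) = -83.93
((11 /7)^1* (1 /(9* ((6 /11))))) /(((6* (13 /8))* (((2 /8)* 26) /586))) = 283624 /95823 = 2.96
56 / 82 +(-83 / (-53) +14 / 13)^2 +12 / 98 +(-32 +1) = -23.21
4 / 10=2 / 5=0.40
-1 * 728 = -728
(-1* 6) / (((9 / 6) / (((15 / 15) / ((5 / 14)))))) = -11.20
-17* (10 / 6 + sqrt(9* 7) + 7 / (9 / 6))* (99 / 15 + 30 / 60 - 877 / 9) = 2626313 / 270 + 138227* sqrt(7) / 30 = 21917.56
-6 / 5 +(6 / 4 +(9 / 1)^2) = 813 / 10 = 81.30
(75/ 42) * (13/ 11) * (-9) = -2925/ 154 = -18.99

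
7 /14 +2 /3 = 7 /6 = 1.17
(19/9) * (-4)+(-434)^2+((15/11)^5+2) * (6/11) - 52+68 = 3003336159350/15944049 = 188367.22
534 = 534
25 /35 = 5 /7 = 0.71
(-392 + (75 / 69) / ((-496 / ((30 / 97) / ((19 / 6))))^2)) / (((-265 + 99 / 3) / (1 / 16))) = 470877505165759 / 4458921682049024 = 0.11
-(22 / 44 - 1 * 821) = 1641 / 2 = 820.50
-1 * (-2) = 2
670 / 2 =335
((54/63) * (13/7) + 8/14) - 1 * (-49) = 2507/49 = 51.16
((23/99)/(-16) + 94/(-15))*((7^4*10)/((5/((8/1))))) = -119442547/495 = -241298.07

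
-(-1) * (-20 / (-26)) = 10 / 13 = 0.77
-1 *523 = -523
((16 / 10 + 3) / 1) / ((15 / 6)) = 46 / 25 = 1.84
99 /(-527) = -99 /527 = -0.19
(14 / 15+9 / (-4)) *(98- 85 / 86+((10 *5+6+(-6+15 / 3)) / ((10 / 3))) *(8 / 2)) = -214.63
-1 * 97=-97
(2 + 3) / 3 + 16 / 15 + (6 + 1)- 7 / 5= 25 / 3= 8.33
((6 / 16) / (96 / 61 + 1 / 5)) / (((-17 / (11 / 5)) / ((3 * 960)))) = -724680 / 9197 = -78.80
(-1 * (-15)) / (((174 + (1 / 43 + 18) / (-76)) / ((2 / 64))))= 0.00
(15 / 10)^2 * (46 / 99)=23 / 22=1.05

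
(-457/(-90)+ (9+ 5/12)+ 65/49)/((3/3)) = 139541/8820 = 15.82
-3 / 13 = -0.23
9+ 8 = 17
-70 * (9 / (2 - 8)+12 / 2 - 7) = 175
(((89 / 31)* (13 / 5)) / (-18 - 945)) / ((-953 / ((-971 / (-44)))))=1123447 / 6258979980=0.00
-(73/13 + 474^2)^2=-8531428981321/169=-50481828291.84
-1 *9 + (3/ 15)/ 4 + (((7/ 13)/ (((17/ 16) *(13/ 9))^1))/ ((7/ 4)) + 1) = -445287/ 57460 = -7.75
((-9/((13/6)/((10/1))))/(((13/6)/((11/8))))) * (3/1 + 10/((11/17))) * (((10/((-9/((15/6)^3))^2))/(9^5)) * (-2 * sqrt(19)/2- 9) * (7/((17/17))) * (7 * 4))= 3885546875 * sqrt(19)/79834248 + 3885546875/8870472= 650.18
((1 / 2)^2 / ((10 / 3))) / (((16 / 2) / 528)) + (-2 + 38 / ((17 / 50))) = 39003 / 340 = 114.71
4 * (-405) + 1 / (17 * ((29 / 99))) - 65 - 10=-835536 / 493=-1694.80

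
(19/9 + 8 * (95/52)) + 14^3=323005/117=2760.73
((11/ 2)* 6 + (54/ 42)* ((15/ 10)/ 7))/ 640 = 3261/ 62720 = 0.05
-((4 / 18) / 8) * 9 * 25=-25 / 4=-6.25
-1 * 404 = -404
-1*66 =-66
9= 9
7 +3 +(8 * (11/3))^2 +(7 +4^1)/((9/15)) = 7999/9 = 888.78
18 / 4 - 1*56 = -103 / 2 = -51.50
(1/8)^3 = 1/512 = 0.00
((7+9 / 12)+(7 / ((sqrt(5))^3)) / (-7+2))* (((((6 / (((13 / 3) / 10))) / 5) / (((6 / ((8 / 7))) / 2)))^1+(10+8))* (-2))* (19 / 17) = -324.77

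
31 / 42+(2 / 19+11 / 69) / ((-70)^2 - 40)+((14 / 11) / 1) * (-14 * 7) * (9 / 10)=-54710213627 / 490602420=-111.52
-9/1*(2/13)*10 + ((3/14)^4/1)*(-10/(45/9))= -3458493/249704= -13.85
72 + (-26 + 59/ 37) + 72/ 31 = 57255/ 1147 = 49.92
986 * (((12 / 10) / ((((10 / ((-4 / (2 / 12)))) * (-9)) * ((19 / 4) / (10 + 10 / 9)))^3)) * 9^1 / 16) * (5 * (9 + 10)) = 4038656000 / 263169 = 15346.25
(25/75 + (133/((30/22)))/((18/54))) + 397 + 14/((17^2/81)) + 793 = 6445526/4335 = 1486.86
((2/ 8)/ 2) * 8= 1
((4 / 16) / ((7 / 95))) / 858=95 / 24024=0.00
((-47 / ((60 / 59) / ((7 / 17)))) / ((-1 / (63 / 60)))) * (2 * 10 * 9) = 1222893 / 340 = 3596.74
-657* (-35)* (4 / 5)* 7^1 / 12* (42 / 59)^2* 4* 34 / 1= 2574409824 / 3481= 739560.42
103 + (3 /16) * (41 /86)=141851 /1376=103.09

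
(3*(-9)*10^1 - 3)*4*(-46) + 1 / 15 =753481 / 15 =50232.07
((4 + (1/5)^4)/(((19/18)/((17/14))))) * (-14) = -765306/11875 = -64.45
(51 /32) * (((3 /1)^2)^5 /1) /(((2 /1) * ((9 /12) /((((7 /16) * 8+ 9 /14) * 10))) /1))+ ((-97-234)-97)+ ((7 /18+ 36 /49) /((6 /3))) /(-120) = 550110267269 /211680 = 2598782.44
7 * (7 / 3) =49 / 3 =16.33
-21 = -21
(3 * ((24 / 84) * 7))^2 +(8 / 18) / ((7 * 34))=38558 / 1071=36.00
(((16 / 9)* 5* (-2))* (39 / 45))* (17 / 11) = -23.81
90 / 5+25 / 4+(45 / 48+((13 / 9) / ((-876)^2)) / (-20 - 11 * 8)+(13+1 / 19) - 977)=-13304010949483 / 14171899968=-938.76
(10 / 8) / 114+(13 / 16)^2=9793 / 14592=0.67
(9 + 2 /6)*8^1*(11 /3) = 2464 /9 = 273.78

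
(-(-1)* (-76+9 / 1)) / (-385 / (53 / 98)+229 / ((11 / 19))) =39061 / 184427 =0.21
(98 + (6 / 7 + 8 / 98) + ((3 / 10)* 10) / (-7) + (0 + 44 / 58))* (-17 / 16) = -2398037 / 22736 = -105.47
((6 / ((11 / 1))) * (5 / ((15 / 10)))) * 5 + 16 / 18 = 988 / 99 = 9.98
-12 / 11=-1.09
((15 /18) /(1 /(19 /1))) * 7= 665 /6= 110.83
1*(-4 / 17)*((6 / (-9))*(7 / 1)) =56 / 51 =1.10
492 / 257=1.91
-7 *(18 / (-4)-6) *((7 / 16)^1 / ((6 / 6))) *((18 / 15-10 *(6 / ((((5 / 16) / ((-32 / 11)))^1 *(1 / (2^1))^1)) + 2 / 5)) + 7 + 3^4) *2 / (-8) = -34021827 / 3520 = -9665.29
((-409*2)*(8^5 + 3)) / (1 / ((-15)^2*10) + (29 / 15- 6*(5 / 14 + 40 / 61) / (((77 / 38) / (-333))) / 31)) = -61476029425849500 / 78318294899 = -784951.07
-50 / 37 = -1.35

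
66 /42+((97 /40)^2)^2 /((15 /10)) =661944967 /26880000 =24.63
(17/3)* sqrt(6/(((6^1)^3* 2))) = 17* sqrt(2)/36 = 0.67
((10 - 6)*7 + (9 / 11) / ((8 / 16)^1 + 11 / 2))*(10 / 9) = 3095 / 99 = 31.26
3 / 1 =3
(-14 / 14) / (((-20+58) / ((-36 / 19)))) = 18 / 361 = 0.05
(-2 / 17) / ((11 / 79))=-0.84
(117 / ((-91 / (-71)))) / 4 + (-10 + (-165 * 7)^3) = -43142368141 / 28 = -1540798862.18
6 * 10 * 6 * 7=2520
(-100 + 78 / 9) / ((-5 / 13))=3562 / 15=237.47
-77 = -77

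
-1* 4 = -4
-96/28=-24/7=-3.43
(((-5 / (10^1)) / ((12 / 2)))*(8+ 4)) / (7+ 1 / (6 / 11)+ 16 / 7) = -42 / 467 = -0.09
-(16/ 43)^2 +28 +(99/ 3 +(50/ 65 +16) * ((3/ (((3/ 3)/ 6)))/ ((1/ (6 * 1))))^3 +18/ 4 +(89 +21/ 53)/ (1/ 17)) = 53827365337231/ 2547922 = 21125986.33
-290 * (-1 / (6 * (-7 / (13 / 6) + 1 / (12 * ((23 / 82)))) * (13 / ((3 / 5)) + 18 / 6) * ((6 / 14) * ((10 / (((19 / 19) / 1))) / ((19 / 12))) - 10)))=182091 / 1988306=0.09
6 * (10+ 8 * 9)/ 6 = 82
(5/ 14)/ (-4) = -5/ 56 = -0.09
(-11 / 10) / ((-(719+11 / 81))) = 891 / 582500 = 0.00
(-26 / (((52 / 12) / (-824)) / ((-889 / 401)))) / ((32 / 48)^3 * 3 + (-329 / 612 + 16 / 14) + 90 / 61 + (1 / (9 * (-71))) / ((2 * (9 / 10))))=-3692.06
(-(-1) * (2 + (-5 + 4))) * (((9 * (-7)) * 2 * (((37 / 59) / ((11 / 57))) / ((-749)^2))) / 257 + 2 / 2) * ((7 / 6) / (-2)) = -13367253437 / 22915356684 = -0.58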